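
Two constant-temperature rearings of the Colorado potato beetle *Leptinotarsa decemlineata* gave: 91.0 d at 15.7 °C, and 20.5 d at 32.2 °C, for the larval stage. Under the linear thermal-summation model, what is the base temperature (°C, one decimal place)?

10.9 °C

Linear rate model ⇒ the product D·(T − T_b) is constant across temperatures.
91.0·(15.7 − T_b) = 20.5·(32.2 − T_b)
T_b = (91.0·15.7 − 20.5·32.2) / (91.0 − 20.5) = 768.60 / 70.5 = 10.902 °C ≈ 10.9 °C.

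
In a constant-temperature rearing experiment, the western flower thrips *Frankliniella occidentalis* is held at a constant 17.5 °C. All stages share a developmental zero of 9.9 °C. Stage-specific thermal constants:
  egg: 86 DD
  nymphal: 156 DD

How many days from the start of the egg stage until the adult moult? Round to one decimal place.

Daily accumulation at 17.5 °C = 17.5 − 9.9 = 7.6 DD/day.
Total K = 86 + 156 = 242 DD.
Total duration = 242 / 7.6 = 31.842 ≈ 31.8 days.

31.8 days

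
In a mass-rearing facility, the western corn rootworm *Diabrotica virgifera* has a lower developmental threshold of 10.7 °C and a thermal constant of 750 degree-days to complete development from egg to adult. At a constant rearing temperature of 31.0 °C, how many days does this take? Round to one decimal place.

36.9 days

Daily accumulation = 31.0 − 10.7 = 20.3 DD/day.
Duration = 750 / 20.3 = 36.946 ≈ 36.9 days.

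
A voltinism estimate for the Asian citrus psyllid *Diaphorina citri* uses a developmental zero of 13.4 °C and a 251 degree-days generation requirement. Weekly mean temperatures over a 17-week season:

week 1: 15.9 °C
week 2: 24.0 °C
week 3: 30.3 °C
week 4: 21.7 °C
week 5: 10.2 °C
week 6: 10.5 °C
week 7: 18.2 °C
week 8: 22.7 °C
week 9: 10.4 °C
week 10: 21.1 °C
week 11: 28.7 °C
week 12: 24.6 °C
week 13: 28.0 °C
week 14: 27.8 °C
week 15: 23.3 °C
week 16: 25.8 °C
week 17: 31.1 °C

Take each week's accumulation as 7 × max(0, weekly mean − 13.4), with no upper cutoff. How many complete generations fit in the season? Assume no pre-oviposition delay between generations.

4 generations

Weekly DD (7 × max(0, T̄ − 13.4)): 17.5, 74.2, 118.3, 58.1, 0.0, 0.0, 33.6, 65.1, 0.0, 53.9, 107.1, 78.4, 102.2, 100.8, 69.3, 86.8, 123.9.
Season total = 1089.2 DD.
Complete generations = ⌊1089.2 / 251⌋ = 4.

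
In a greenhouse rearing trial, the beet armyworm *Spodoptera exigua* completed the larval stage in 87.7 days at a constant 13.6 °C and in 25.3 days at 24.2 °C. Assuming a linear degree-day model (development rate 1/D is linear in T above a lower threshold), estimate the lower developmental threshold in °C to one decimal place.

Equal thermal constants: D₁(T₁ − T_b) = D₂(T₂ − T_b).
87.7·(13.6 − T_b) = 25.3·(24.2 − T_b)
T_b = (87.7·13.6 − 25.3·24.2) / (87.7 − 25.3) = 580.46 / 62.4 = 9.302 °C ≈ 9.3 °C.

9.3 °C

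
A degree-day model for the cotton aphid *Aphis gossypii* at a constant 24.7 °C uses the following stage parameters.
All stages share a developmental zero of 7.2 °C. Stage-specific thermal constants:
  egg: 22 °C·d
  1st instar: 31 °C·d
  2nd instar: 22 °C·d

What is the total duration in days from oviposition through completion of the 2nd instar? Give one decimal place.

4.3 days

Daily accumulation at 24.7 °C = 24.7 − 7.2 = 17.5 DD/day.
Total K = 22 + 31 + 22 = 75 DD.
Total duration = 75 / 17.5 = 4.286 ≈ 4.3 days.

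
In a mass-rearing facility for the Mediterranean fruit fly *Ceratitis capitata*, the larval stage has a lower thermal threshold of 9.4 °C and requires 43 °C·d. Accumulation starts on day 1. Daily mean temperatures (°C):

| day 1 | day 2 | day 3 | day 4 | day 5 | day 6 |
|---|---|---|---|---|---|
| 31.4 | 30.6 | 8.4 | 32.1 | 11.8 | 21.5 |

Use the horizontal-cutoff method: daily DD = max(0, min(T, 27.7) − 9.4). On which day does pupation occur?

day 4

Daily DD above 9.4 °C (capped at 18.3): 18.3, 18.3, 0.0, 18.3, 2.4, 12.1.
Cumulative: 18.3, 36.6, 36.6, 54.9, 57.3, 69.4.
The total first reaches 43 DD on day 4.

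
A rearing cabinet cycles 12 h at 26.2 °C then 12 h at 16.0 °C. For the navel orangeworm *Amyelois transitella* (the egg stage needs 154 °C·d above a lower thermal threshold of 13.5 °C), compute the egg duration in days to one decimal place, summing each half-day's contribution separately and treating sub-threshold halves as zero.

20.3 days

Day half: max(0, 26.2 − 13.5) × 0.5 = 12.7 × 0.5 = 6.35 DD.
Night half: max(0, 16.0 − 13.5) × 0.5 = 2.5 × 0.5 = 1.25 DD.
Per 24 h: 7.60 DD/day.
Duration = 154 / 7.60 = 20.263 ≈ 20.3 days.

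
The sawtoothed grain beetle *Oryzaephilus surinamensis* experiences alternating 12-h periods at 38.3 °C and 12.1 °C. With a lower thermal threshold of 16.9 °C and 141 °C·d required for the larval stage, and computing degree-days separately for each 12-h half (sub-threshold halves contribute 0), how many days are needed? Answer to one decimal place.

Day half: max(0, 38.3 − 16.9) × 0.5 = 21.4 × 0.5 = 10.70 DD.
Night half: max(0, 12.1 − 16.9) × 0.5 = 0.0 × 0.5 = 0.00 DD.
Per 24 h: 10.70 DD/day.
Duration = 141 / 10.70 = 13.178 ≈ 13.2 days.

13.2 days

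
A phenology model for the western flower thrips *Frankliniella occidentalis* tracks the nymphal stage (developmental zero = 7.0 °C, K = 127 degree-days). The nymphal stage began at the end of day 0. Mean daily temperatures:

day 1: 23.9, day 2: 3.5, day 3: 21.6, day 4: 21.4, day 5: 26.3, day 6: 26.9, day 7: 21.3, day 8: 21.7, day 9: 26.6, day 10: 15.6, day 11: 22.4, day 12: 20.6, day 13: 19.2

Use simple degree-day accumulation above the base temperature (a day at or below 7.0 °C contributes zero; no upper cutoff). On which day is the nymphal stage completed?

day 9

Daily DD above 7.0 °C: 16.9, 0.0, 14.6, 14.4, 19.3, 19.9, 14.3, 14.7, 19.6, 8.6, 15.4, 13.6, 12.2.
Cumulative: 16.9, 16.9, 31.5, 45.9, 65.2, 85.1, 99.4, 114.1, 133.7, 142.3, 157.7, 171.3, 183.5.
The total first reaches 127 DD on day 9.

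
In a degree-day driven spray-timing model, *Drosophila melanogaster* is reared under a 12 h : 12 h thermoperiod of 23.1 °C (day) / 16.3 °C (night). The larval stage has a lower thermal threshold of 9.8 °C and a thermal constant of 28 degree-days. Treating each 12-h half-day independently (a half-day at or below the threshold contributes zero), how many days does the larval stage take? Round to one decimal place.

2.8 days

Day half: max(0, 23.1 − 9.8) × 0.5 = 13.3 × 0.5 = 6.65 DD.
Night half: max(0, 16.3 − 9.8) × 0.5 = 6.5 × 0.5 = 3.25 DD.
Per 24 h: 9.90 DD/day.
Duration = 28 / 9.90 = 2.828 ≈ 2.8 days.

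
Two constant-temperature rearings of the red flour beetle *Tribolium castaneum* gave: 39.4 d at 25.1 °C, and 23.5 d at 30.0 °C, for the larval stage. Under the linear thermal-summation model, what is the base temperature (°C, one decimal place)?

17.9 °C

Equal thermal constants: D₁(T₁ − T_b) = D₂(T₂ − T_b).
39.4·(25.1 − T_b) = 23.5·(30.0 − T_b)
T_b = (39.4·25.1 − 23.5·30.0) / (39.4 − 23.5) = 283.94 / 15.9 = 17.858 °C ≈ 17.9 °C.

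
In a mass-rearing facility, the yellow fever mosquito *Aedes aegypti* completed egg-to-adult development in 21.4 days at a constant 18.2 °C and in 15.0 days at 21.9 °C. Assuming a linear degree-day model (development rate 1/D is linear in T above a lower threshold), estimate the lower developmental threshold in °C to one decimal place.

Equal thermal constants: D₁(T₁ − T_b) = D₂(T₂ − T_b).
21.4·(18.2 − T_b) = 15.0·(21.9 − T_b)
T_b = (21.4·18.2 − 15.0·21.9) / (21.4 − 15.0) = 60.98 / 6.4 = 9.528 °C ≈ 9.5 °C.

9.5 °C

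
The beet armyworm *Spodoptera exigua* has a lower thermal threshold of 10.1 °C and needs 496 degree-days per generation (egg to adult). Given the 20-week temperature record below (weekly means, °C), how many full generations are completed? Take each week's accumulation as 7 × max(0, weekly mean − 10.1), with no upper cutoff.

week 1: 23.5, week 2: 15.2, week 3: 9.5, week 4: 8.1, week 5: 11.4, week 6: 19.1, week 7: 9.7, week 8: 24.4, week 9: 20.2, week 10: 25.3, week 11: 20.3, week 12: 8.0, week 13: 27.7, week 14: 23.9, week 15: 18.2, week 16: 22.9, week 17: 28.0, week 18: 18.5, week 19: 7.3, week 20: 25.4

Weekly DD (7 × max(0, T̄ − 10.1)): 93.8, 35.7, 0.0, 0.0, 9.1, 63.0, 0.0, 100.1, 70.7, 106.4, 71.4, 0.0, 123.2, 96.6, 56.7, 89.6, 125.3, 58.8, 0.0, 107.1.
Season total = 1207.5 DD.
Complete generations = ⌊1207.5 / 496⌋ = 2.

2 generations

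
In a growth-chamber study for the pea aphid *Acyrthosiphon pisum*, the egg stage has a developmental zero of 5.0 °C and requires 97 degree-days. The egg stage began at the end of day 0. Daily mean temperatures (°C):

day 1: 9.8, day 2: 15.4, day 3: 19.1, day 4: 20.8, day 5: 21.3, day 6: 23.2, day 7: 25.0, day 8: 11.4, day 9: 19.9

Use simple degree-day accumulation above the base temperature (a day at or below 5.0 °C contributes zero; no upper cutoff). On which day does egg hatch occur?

day 7

Daily DD above 5.0 °C: 4.8, 10.4, 14.1, 15.8, 16.3, 18.2, 20.0, 6.4, 14.9.
Cumulative: 4.8, 15.2, 29.3, 45.1, 61.4, 79.6, 99.6, 106.0, 120.9.
The total first reaches 97 DD on day 7.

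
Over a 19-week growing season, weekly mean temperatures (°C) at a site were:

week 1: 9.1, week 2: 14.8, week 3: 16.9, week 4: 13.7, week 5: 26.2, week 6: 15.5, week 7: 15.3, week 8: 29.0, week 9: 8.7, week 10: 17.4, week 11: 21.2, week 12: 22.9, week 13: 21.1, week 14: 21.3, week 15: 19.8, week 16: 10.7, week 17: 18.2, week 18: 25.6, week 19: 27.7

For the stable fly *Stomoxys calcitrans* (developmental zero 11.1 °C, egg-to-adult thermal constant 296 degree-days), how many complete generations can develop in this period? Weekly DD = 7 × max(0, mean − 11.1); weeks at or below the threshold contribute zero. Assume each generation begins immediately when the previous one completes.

Weekly DD (7 × max(0, T̄ − 11.1)): 0.0, 25.9, 40.6, 18.2, 105.7, 30.8, 29.4, 125.3, 0.0, 44.1, 70.7, 82.6, 70.0, 71.4, 60.9, 0.0, 49.7, 101.5, 116.2.
Season total = 1043.0 DD.
Complete generations = ⌊1043.0 / 296⌋ = 3.

3 generations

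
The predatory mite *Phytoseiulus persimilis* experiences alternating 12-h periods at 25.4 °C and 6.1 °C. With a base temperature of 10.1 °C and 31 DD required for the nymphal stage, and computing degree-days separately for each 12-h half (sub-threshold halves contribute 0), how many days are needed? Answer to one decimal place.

Day half: max(0, 25.4 − 10.1) × 0.5 = 15.3 × 0.5 = 7.65 DD.
Night half: max(0, 6.1 − 10.1) × 0.5 = 0.0 × 0.5 = 0.00 DD.
Per 24 h: 7.65 DD/day.
Duration = 31 / 7.65 = 4.052 ≈ 4.1 days.

4.1 days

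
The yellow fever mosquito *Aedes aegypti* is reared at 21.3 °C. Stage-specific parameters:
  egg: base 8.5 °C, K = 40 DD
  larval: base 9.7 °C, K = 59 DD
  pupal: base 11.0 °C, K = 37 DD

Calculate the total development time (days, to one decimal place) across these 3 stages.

egg: 40 / (21.3 − 8.5) = 40 / 12.8 = 3.125 d.
larval: 59 / (21.3 − 9.7) = 59 / 11.6 = 5.086 d.
pupal: 37 / (21.3 − 11.0) = 37 / 10.3 = 3.592 d.
Sum = 11.803 ≈ 11.8 days.

11.8 days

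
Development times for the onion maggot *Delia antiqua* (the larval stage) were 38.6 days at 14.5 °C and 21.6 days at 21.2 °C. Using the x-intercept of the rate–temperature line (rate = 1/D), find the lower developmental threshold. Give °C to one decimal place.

Under the model K = D·(T − T_b), so D₁·(T₁ − T_b) = D₂·(T₂ − T_b).
38.6·(14.5 − T_b) = 21.6·(21.2 − T_b)
T_b = (38.6·14.5 − 21.6·21.2) / (38.6 − 21.6) = 101.78 / 17.0 = 5.987 °C ≈ 6.0 °C.

6.0 °C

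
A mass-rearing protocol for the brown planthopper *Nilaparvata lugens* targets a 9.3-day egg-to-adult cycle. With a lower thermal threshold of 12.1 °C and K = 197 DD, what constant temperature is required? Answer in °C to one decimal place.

33.3 °C

Required daily accumulation = 197 / 9.3 = 21.183 DD/day.
T = T_base + 21.183 = 12.1 + 21.183 = 33.283 ≈ 33.3 °C.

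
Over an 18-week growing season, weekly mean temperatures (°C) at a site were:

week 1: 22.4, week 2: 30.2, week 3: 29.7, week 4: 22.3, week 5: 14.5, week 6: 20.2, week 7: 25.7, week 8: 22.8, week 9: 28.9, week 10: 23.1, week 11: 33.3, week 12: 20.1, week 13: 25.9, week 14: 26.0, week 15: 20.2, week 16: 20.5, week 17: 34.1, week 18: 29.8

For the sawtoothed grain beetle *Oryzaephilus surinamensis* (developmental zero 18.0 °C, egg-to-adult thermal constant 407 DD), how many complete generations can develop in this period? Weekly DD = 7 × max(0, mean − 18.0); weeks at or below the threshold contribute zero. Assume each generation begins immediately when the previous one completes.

Weekly DD (7 × max(0, T̄ − 18.0)): 30.8, 85.4, 81.9, 30.1, 0.0, 15.4, 53.9, 33.6, 76.3, 35.7, 107.1, 14.7, 55.3, 56.0, 15.4, 17.5, 112.7, 82.6.
Season total = 904.4 DD.
Complete generations = ⌊904.4 / 407⌋ = 2.

2 generations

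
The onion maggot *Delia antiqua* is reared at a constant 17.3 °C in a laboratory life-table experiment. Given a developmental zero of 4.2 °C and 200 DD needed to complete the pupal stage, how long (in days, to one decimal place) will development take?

Daily accumulation = 17.3 − 4.2 = 13.1 DD/day.
Duration = 200 / 13.1 = 15.267 ≈ 15.3 days.

15.3 days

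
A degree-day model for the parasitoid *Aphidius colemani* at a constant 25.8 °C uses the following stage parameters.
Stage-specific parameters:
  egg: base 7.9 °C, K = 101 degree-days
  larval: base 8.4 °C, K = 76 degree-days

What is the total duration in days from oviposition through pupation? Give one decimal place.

10.0 days

egg: 101 / (25.8 − 7.9) = 101 / 17.9 = 5.642 d.
larval: 76 / (25.8 − 8.4) = 76 / 17.4 = 4.368 d.
Sum = 10.010 ≈ 10.0 days.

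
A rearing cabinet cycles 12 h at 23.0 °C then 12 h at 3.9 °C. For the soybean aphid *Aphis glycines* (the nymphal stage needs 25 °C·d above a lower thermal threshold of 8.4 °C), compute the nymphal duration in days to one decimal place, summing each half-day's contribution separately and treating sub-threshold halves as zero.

Day half: max(0, 23.0 − 8.4) × 0.5 = 14.6 × 0.5 = 7.30 DD.
Night half: max(0, 3.9 − 8.4) × 0.5 = 0.0 × 0.5 = 0.00 DD.
Per 24 h: 7.30 DD/day.
Duration = 25 / 7.30 = 3.425 ≈ 3.4 days.

3.4 days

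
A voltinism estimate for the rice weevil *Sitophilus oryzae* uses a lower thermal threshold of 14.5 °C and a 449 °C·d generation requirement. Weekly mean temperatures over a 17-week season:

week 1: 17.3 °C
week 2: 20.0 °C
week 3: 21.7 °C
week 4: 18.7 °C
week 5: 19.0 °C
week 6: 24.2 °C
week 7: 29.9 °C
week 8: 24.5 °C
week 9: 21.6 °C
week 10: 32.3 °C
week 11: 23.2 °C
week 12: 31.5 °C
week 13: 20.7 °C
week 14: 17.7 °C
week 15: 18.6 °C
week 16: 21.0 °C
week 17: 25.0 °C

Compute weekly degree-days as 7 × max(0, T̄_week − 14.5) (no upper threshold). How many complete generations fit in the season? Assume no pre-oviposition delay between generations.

2 generations

Weekly DD (7 × max(0, T̄ − 14.5)): 19.6, 38.5, 50.4, 29.4, 31.5, 67.9, 107.8, 70.0, 49.7, 124.6, 60.9, 119.0, 43.4, 22.4, 28.7, 45.5, 73.5.
Season total = 982.8 DD.
Complete generations = ⌊982.8 / 449⌋ = 2.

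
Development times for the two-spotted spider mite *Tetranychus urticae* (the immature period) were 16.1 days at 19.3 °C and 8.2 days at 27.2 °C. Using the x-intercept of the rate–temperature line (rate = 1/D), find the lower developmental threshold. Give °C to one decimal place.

11.1 °C

Linear rate model ⇒ the product D·(T − T_b) is constant across temperatures.
16.1·(19.3 − T_b) = 8.2·(27.2 − T_b)
T_b = (16.1·19.3 − 8.2·27.2) / (16.1 − 8.2) = 87.69 / 7.9 = 11.100 °C ≈ 11.1 °C.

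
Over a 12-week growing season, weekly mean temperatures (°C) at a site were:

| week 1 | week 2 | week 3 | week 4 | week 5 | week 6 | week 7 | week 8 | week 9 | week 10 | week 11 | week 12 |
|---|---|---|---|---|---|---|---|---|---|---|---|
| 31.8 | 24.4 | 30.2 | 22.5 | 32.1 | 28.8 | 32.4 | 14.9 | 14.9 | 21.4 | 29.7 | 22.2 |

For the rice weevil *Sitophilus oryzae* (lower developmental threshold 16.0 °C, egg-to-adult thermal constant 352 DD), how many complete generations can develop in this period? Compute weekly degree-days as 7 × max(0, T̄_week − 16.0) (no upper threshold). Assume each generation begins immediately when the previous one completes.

Weekly DD (7 × max(0, T̄ − 16.0)): 110.6, 58.8, 99.4, 45.5, 112.7, 89.6, 114.8, 0.0, 0.0, 37.8, 95.9, 43.4.
Season total = 808.5 DD.
Complete generations = ⌊808.5 / 352⌋ = 2.

2 generations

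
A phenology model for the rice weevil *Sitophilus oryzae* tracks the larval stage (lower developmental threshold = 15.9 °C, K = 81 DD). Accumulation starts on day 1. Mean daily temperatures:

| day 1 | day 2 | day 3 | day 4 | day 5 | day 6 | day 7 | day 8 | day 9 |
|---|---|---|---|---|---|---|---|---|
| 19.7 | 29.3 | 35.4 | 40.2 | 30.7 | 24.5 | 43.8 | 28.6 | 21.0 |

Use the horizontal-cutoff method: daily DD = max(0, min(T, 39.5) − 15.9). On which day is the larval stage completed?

day 6

Daily DD above 15.9 °C (capped at 23.6): 3.8, 13.4, 19.5, 23.6, 14.8, 8.6, 23.6, 12.7, 5.1.
Cumulative: 3.8, 17.2, 36.7, 60.3, 75.1, 83.7, 107.3, 120.0, 125.1.
The total first reaches 81 DD on day 6.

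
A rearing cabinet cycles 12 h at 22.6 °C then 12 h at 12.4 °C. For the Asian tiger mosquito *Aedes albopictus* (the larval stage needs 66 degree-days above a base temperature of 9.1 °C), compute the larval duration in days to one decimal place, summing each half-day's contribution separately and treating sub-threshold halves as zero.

7.9 days

Day half: max(0, 22.6 − 9.1) × 0.5 = 13.5 × 0.5 = 6.75 DD.
Night half: max(0, 12.4 − 9.1) × 0.5 = 3.3 × 0.5 = 1.65 DD.
Per 24 h: 8.40 DD/day.
Duration = 66 / 8.40 = 7.857 ≈ 7.9 days.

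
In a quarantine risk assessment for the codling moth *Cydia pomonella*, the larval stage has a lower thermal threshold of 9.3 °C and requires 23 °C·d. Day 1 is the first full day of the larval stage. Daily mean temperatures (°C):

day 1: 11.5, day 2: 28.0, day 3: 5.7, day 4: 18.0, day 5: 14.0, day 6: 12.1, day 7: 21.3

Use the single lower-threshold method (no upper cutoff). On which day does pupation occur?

day 4

Daily DD above 9.3 °C: 2.2, 18.7, 0.0, 8.7, 4.7, 2.8, 12.0.
Cumulative: 2.2, 20.9, 20.9, 29.6, 34.3, 37.1, 49.1.
The total first reaches 23 DD on day 4.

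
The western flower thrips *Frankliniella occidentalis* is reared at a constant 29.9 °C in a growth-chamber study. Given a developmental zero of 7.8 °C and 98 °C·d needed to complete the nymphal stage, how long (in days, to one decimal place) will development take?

Daily accumulation = 29.9 − 7.8 = 22.1 DD/day.
Duration = 98 / 22.1 = 4.434 ≈ 4.4 days.

4.4 days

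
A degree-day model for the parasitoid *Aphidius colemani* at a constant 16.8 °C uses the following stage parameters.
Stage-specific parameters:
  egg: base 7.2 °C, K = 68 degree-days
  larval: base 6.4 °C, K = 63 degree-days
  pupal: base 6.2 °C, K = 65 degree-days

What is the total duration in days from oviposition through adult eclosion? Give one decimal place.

19.3 days

egg: 68 / (16.8 − 7.2) = 68 / 9.6 = 7.083 d.
larval: 63 / (16.8 − 6.4) = 63 / 10.4 = 6.058 d.
pupal: 65 / (16.8 − 6.2) = 65 / 10.6 = 6.132 d.
Sum = 19.273 ≈ 19.3 days.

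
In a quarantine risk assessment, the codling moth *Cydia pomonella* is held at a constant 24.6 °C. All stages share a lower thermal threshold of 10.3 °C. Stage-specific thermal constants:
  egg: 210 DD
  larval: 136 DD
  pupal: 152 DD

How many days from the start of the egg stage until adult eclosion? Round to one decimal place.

34.8 days

Daily accumulation at 24.6 °C = 24.6 − 10.3 = 14.3 DD/day.
Total K = 210 + 136 + 152 = 498 DD.
Total duration = 498 / 14.3 = 34.825 ≈ 34.8 days.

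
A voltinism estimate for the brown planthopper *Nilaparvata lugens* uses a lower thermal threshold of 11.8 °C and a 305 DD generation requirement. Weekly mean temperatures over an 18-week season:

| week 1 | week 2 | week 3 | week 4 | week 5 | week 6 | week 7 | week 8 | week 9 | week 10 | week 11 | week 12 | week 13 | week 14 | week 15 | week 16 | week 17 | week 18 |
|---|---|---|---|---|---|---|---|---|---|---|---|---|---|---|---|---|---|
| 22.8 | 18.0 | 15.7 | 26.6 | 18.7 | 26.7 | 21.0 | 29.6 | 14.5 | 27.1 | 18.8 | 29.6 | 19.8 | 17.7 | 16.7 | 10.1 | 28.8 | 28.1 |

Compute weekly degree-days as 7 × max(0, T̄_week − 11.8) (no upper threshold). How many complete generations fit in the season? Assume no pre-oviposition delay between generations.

4 generations

Weekly DD (7 × max(0, T̄ − 11.8)): 77.0, 43.4, 27.3, 103.6, 48.3, 104.3, 64.4, 124.6, 18.9, 107.1, 49.0, 124.6, 56.0, 41.3, 34.3, 0.0, 119.0, 114.1.
Season total = 1257.2 DD.
Complete generations = ⌊1257.2 / 305⌋ = 4.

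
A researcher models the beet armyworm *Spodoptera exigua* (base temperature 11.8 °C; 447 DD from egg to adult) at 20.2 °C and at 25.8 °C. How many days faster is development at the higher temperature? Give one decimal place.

At 20.2 °C: 447 / (20.2 − 11.8) = 447 / 8.4 = 53.214 d.
At 25.8 °C: 447 / (25.8 − 11.8) = 447 / 14.0 = 31.929 d.
Difference = |53.214 − 31.929| = 21.286 ≈ 21.3 days.

21.3 days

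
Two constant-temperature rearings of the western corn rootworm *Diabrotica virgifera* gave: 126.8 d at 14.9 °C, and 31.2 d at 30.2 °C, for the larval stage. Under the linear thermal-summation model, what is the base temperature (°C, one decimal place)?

9.9 °C

Equal thermal constants: D₁(T₁ − T_b) = D₂(T₂ − T_b).
126.8·(14.9 − T_b) = 31.2·(30.2 − T_b)
T_b = (126.8·14.9 − 31.2·30.2) / (126.8 − 31.2) = 947.08 / 95.6 = 9.907 °C ≈ 9.9 °C.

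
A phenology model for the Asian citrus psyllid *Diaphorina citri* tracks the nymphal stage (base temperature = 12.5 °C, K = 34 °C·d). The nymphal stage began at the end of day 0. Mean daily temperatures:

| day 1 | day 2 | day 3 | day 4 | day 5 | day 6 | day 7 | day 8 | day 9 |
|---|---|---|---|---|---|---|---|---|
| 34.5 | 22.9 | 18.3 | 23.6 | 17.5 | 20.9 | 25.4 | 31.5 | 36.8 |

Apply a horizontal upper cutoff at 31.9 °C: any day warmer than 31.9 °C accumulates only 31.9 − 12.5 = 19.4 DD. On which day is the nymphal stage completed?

Daily DD above 12.5 °C (capped at 19.4): 19.4, 10.4, 5.8, 11.1, 5.0, 8.4, 12.9, 19.0, 19.4.
Cumulative: 19.4, 29.8, 35.6, 46.7, 51.7, 60.1, 73.0, 92.0, 111.4.
The total first reaches 34 DD on day 3.

day 3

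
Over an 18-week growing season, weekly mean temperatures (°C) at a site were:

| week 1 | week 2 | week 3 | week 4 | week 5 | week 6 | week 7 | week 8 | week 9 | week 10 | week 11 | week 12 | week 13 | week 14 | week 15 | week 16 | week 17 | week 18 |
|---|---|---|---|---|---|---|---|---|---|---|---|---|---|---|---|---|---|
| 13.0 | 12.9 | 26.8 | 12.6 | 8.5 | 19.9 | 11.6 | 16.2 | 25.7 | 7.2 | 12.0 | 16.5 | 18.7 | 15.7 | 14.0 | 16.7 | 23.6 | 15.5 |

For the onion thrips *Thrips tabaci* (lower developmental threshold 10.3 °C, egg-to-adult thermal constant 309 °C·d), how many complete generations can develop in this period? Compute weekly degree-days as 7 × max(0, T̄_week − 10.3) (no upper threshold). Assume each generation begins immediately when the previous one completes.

Weekly DD (7 × max(0, T̄ − 10.3)): 18.9, 18.2, 115.5, 16.1, 0.0, 67.2, 9.1, 41.3, 107.8, 0.0, 11.9, 43.4, 58.8, 37.8, 25.9, 44.8, 93.1, 36.4.
Season total = 746.2 DD.
Complete generations = ⌊746.2 / 309⌋ = 2.

2 generations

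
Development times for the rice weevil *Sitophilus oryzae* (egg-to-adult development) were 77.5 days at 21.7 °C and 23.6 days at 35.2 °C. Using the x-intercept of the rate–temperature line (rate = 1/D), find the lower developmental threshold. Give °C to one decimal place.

Equal thermal constants: D₁(T₁ − T_b) = D₂(T₂ − T_b).
77.5·(21.7 − T_b) = 23.6·(35.2 − T_b)
T_b = (77.5·21.7 − 23.6·35.2) / (77.5 − 23.6) = 851.03 / 53.9 = 15.789 °C ≈ 15.8 °C.

15.8 °C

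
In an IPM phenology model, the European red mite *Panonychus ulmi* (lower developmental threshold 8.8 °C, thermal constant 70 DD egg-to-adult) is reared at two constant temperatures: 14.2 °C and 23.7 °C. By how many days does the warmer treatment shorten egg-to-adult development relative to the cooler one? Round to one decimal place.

At 14.2 °C: 70 / (14.2 − 8.8) = 70 / 5.4 = 12.963 d.
At 23.7 °C: 70 / (23.7 − 8.8) = 70 / 14.9 = 4.698 d.
Difference = |12.963 − 4.698| = 8.265 ≈ 8.3 days.

8.3 days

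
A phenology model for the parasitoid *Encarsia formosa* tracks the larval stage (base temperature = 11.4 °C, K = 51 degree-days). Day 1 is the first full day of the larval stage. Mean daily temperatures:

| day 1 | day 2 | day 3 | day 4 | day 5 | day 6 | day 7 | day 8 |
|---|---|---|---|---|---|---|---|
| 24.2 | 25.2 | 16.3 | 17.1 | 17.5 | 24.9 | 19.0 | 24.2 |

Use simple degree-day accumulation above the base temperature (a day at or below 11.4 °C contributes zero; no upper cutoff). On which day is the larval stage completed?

day 6

Daily DD above 11.4 °C: 12.8, 13.8, 4.9, 5.7, 6.1, 13.5, 7.6, 12.8.
Cumulative: 12.8, 26.6, 31.5, 37.2, 43.3, 56.8, 64.4, 77.2.
The total first reaches 51 DD on day 6.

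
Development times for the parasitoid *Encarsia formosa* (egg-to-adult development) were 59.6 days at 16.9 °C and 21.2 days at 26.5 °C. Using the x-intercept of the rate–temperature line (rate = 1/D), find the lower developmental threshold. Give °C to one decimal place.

Under the model K = D·(T − T_b), so D₁·(T₁ − T_b) = D₂·(T₂ − T_b).
59.6·(16.9 − T_b) = 21.2·(26.5 − T_b)
T_b = (59.6·16.9 − 21.2·26.5) / (59.6 − 21.2) = 445.44 / 38.4 = 11.600 °C ≈ 11.6 °C.

11.6 °C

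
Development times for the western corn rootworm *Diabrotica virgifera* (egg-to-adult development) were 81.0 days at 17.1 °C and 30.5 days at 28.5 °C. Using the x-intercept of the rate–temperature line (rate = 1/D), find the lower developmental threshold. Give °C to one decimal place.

10.2 °C

Equal thermal constants: D₁(T₁ − T_b) = D₂(T₂ − T_b).
81.0·(17.1 − T_b) = 30.5·(28.5 − T_b)
T_b = (81.0·17.1 − 30.5·28.5) / (81.0 − 30.5) = 515.85 / 50.5 = 10.215 °C ≈ 10.2 °C.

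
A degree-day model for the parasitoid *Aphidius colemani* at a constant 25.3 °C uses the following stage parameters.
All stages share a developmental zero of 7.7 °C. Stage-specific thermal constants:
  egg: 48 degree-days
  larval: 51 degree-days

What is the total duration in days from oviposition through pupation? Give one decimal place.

5.6 days

Daily accumulation at 25.3 °C = 25.3 − 7.7 = 17.6 DD/day.
Total K = 48 + 51 = 99 DD.
Total duration = 99 / 17.6 = 5.625 ≈ 5.6 days.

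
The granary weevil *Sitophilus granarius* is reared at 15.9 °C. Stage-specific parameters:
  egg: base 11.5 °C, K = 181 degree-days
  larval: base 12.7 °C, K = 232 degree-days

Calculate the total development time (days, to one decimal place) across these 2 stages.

egg: 181 / (15.9 − 11.5) = 181 / 4.4 = 41.136 d.
larval: 232 / (15.9 − 12.7) = 232 / 3.2 = 72.500 d.
Sum = 113.636 ≈ 113.6 days.

113.6 days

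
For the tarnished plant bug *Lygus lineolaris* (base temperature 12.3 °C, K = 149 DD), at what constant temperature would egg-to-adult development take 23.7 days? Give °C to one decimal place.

Required daily accumulation = 149 / 23.7 = 6.287 DD/day.
T = T_base + 6.287 = 12.3 + 6.287 = 18.587 ≈ 18.6 °C.

18.6 °C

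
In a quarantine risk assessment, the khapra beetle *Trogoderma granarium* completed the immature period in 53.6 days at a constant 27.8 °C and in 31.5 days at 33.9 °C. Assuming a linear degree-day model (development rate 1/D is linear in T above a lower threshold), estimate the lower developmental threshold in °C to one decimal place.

Equal thermal constants: D₁(T₁ − T_b) = D₂(T₂ − T_b).
53.6·(27.8 − T_b) = 31.5·(33.9 − T_b)
T_b = (53.6·27.8 − 31.5·33.9) / (53.6 − 31.5) = 422.23 / 22.1 = 19.105 °C ≈ 19.1 °C.

19.1 °C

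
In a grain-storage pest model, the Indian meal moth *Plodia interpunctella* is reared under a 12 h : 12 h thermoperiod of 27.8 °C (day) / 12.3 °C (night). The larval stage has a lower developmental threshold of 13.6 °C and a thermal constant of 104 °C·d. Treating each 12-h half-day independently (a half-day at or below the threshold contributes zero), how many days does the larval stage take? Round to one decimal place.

Day half: max(0, 27.8 − 13.6) × 0.5 = 14.2 × 0.5 = 7.10 DD.
Night half: max(0, 12.3 − 13.6) × 0.5 = 0.0 × 0.5 = 0.00 DD.
Per 24 h: 7.10 DD/day.
Duration = 104 / 7.10 = 14.648 ≈ 14.6 days.

14.6 days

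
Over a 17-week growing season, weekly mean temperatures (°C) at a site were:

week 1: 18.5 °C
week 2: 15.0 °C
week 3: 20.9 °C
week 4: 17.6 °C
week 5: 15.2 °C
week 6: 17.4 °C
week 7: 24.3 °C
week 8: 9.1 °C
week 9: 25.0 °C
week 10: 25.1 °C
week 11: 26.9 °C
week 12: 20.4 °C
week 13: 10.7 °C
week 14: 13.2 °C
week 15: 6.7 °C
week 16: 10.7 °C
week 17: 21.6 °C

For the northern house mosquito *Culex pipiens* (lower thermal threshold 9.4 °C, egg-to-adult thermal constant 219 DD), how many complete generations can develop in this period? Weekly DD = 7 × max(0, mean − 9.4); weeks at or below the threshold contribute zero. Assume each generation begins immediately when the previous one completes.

Weekly DD (7 × max(0, T̄ − 9.4)): 63.7, 39.2, 80.5, 57.4, 40.6, 56.0, 104.3, 0.0, 109.2, 109.9, 122.5, 77.0, 9.1, 26.6, 0.0, 9.1, 85.4.
Season total = 990.5 DD.
Complete generations = ⌊990.5 / 219⌋ = 4.

4 generations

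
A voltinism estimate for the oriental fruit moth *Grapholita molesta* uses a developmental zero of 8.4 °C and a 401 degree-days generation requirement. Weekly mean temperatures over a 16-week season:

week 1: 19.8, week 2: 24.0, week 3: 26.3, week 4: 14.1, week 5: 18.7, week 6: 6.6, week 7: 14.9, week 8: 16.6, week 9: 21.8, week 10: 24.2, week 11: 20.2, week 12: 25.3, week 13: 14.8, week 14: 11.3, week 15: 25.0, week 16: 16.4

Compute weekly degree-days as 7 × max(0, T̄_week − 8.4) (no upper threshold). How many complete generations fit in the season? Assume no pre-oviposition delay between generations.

2 generations

Weekly DD (7 × max(0, T̄ − 8.4)): 79.8, 109.2, 125.3, 39.9, 72.1, 0.0, 45.5, 57.4, 93.8, 110.6, 82.6, 118.3, 44.8, 20.3, 116.2, 56.0.
Season total = 1171.8 DD.
Complete generations = ⌊1171.8 / 401⌋ = 2.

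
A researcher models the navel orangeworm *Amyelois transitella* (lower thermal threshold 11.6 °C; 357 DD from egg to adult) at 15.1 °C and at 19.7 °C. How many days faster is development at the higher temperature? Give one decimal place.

57.9 days

At 15.1 °C: 357 / (15.1 − 11.6) = 357 / 3.5 = 102.000 d.
At 19.7 °C: 357 / (19.7 − 11.6) = 357 / 8.1 = 44.074 d.
Difference = |102.000 − 44.074| = 57.926 ≈ 57.9 days.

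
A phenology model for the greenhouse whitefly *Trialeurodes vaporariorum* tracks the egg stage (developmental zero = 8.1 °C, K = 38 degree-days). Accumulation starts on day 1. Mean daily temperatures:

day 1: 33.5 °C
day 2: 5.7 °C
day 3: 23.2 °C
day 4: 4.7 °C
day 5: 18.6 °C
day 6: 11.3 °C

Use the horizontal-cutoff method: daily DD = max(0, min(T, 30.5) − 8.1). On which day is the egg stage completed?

Daily DD above 8.1 °C (capped at 22.4): 22.4, 0.0, 15.1, 0.0, 10.5, 3.2.
Cumulative: 22.4, 22.4, 37.5, 37.5, 48.0, 51.2.
The total first reaches 38 DD on day 5.

day 5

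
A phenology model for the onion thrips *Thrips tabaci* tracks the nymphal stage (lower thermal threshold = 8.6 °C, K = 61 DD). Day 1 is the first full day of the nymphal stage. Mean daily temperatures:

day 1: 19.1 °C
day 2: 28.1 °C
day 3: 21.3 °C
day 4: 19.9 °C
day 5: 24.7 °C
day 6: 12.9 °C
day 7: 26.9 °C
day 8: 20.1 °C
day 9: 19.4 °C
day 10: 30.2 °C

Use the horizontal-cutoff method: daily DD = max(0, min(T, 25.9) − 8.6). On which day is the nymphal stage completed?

Daily DD above 8.6 °C (capped at 17.3): 10.5, 17.3, 12.7, 11.3, 16.1, 4.3, 17.3, 11.5, 10.8, 17.3.
Cumulative: 10.5, 27.8, 40.5, 51.8, 67.9, 72.2, 89.5, 101.0, 111.8, 129.1.
The total first reaches 61 DD on day 5.

day 5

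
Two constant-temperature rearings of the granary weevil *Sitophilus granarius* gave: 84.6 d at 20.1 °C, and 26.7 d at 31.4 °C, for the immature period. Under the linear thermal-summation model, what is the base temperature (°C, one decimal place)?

Under the model K = D·(T − T_b), so D₁·(T₁ − T_b) = D₂·(T₂ − T_b).
84.6·(20.1 − T_b) = 26.7·(31.4 − T_b)
T_b = (84.6·20.1 − 26.7·31.4) / (84.6 − 26.7) = 862.08 / 57.9 = 14.889 °C ≈ 14.9 °C.

14.9 °C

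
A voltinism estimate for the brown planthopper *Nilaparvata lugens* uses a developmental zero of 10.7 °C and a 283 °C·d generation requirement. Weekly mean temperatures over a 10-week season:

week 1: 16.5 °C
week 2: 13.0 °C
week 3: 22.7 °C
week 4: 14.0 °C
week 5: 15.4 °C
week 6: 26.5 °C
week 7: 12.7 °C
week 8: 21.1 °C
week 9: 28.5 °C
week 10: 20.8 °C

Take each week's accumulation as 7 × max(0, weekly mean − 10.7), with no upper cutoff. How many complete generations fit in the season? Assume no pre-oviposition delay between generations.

2 generations

Weekly DD (7 × max(0, T̄ − 10.7)): 40.6, 16.1, 84.0, 23.1, 32.9, 110.6, 14.0, 72.8, 124.6, 70.7.
Season total = 589.4 DD.
Complete generations = ⌊589.4 / 283⌋ = 2.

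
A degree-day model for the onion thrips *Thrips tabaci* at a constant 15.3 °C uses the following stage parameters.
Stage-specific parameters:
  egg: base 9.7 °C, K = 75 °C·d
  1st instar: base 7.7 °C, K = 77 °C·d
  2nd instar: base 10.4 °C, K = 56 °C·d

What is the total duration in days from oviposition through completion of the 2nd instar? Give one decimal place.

35.0 days

egg: 75 / (15.3 − 9.7) = 75 / 5.6 = 13.393 d.
1st instar: 77 / (15.3 − 7.7) = 77 / 7.6 = 10.132 d.
2nd instar: 56 / (15.3 − 10.4) = 56 / 4.9 = 11.429 d.
Sum = 34.953 ≈ 35.0 days.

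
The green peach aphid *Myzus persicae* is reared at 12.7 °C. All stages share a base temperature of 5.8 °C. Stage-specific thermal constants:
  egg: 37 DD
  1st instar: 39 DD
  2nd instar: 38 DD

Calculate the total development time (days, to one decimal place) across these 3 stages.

Daily accumulation at 12.7 °C = 12.7 − 5.8 = 6.9 DD/day.
Total K = 37 + 39 + 38 = 114 DD.
Total duration = 114 / 6.9 = 16.522 ≈ 16.5 days.

16.5 days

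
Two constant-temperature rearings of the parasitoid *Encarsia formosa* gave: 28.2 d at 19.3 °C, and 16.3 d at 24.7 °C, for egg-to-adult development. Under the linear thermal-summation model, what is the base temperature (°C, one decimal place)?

11.9 °C

Under the model K = D·(T − T_b), so D₁·(T₁ − T_b) = D₂·(T₂ − T_b).
28.2·(19.3 − T_b) = 16.3·(24.7 − T_b)
T_b = (28.2·19.3 − 16.3·24.7) / (28.2 − 16.3) = 141.65 / 11.9 = 11.903 °C ≈ 11.9 °C.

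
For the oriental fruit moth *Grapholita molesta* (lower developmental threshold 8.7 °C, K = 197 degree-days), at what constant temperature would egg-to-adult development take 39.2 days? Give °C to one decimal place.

13.7 °C

Required daily accumulation = 197 / 39.2 = 5.026 DD/day.
T = T_base + 5.026 = 8.7 + 5.026 = 13.726 ≈ 13.7 °C.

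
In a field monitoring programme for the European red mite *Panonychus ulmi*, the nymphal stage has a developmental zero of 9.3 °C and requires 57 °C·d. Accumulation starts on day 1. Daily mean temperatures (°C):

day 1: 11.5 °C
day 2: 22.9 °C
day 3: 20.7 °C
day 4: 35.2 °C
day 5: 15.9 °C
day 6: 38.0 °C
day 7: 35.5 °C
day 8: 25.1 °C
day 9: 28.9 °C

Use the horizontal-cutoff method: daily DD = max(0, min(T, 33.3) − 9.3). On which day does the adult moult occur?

day 5

Daily DD above 9.3 °C (capped at 24.0): 2.2, 13.6, 11.4, 24.0, 6.6, 24.0, 24.0, 15.8, 19.6.
Cumulative: 2.2, 15.8, 27.2, 51.2, 57.8, 81.8, 105.8, 121.6, 141.2.
The total first reaches 57 DD on day 5.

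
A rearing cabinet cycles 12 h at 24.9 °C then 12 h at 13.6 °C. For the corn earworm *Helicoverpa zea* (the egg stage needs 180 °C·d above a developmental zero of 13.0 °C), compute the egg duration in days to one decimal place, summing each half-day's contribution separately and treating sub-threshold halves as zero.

Day half: max(0, 24.9 − 13.0) × 0.5 = 11.9 × 0.5 = 5.95 DD.
Night half: max(0, 13.6 − 13.0) × 0.5 = 0.6 × 0.5 = 0.30 DD.
Per 24 h: 6.25 DD/day.
Duration = 180 / 6.25 = 28.800 ≈ 28.8 days.

28.8 days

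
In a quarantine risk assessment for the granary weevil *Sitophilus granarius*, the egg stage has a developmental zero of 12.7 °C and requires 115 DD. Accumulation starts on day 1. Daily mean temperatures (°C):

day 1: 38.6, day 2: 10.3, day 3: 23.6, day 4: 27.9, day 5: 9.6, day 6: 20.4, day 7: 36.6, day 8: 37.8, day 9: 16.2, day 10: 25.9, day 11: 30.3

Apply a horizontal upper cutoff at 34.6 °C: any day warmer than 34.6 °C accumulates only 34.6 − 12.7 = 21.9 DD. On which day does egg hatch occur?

day 10

Daily DD above 12.7 °C (capped at 21.9): 21.9, 0.0, 10.9, 15.2, 0.0, 7.7, 21.9, 21.9, 3.5, 13.2, 17.6.
Cumulative: 21.9, 21.9, 32.8, 48.0, 48.0, 55.7, 77.6, 99.5, 103.0, 116.2, 133.8.
The total first reaches 115 DD on day 10.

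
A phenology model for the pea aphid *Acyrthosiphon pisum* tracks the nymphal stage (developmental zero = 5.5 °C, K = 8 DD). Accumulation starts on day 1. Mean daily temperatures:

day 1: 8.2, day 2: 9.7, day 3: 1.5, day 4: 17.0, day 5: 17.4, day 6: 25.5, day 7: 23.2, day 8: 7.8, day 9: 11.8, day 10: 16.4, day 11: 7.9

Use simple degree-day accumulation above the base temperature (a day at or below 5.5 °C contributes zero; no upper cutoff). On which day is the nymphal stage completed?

Daily DD above 5.5 °C: 2.7, 4.2, 0.0, 11.5, 11.9, 20.0, 17.7, 2.3, 6.3, 10.9, 2.4.
Cumulative: 2.7, 6.9, 6.9, 18.4, 30.3, 50.3, 68.0, 70.3, 76.6, 87.5, 89.9.
The total first reaches 8 DD on day 4.

day 4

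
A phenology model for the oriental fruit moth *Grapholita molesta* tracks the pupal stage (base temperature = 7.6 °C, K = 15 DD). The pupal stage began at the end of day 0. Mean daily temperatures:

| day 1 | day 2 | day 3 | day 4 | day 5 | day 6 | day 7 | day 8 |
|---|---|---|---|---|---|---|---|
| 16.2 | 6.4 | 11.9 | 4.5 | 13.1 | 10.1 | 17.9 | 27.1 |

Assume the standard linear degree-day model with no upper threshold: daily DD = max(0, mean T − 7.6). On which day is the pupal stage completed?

day 5

Daily DD above 7.6 °C: 8.6, 0.0, 4.3, 0.0, 5.5, 2.5, 10.3, 19.5.
Cumulative: 8.6, 8.6, 12.9, 12.9, 18.4, 20.9, 31.2, 50.7.
The total first reaches 15 DD on day 5.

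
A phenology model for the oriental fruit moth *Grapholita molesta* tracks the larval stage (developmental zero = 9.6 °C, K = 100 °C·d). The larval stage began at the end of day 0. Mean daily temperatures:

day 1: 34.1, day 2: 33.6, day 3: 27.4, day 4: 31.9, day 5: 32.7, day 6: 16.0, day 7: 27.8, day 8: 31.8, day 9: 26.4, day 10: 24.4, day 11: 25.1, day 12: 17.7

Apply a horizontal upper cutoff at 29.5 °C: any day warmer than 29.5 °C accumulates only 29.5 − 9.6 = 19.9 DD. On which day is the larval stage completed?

day 6

Daily DD above 9.6 °C (capped at 19.9): 19.9, 19.9, 17.8, 19.9, 19.9, 6.4, 18.2, 19.9, 16.8, 14.8, 15.5, 8.1.
Cumulative: 19.9, 39.8, 57.6, 77.5, 97.4, 103.8, 122.0, 141.9, 158.7, 173.5, 189.0, 197.1.
The total first reaches 100 DD on day 6.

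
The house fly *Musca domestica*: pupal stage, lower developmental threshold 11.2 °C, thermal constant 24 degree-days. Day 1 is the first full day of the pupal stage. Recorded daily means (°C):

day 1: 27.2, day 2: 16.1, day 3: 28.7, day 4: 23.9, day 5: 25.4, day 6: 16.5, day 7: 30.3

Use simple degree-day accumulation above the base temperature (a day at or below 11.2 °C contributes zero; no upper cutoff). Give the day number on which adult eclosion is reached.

day 3

Daily DD above 11.2 °C: 16.0, 4.9, 17.5, 12.7, 14.2, 5.3, 19.1.
Cumulative: 16.0, 20.9, 38.4, 51.1, 65.3, 70.6, 89.7.
The total first reaches 24 DD on day 3.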